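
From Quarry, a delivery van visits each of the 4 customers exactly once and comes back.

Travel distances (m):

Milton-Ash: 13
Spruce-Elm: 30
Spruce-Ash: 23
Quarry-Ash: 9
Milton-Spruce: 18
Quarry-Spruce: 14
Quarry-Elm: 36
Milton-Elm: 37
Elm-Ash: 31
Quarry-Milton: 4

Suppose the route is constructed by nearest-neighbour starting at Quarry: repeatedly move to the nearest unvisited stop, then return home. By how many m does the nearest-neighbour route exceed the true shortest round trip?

Quarry: Milton=4, Ash=9, Spruce=14, Elm=36 ⇒ Milton
Milton: Ash=13, Spruce=18, Elm=37 ⇒ Ash
Ash: Spruce=23, Elm=31 ⇒ Spruce
Spruce: Elm=30 ⇒ Elm
NN route Quarry → Milton → Ash → Spruce → Elm → Quarry costs 106.
Optimal: Quarry → Milton → Spruce → Elm → Ash → Quarry costs 92 (by enumerating all 12 distinct tours).
Excess = 106 − 92 = 14.

Excess over optimum: 14 m.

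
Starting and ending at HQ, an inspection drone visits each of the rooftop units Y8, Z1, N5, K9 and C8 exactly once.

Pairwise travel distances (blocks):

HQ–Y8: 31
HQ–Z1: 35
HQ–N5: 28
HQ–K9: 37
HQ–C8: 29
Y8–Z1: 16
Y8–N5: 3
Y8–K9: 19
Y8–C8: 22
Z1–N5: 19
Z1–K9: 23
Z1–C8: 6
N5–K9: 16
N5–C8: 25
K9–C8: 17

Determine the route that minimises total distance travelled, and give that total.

With 5 stops there are 5!/2 = 60 distinct round trips (a route and its reverse cost the same).
HQ - Y8 - Z1 - N5 - K9 - C8 - HQ: 31+16+19+16+17+29 = 128
HQ - Y8 - Z1 - N5 - C8 - K9 - HQ: 31+16+19+25+17+37 = 145
HQ - Y8 - Z1 - K9 - N5 - C8 - HQ: 31+16+23+16+25+29 = 140
HQ - Y8 - Z1 - K9 - C8 - N5 - HQ: 31+16+23+17+25+28 = 140
HQ - Y8 - Z1 - C8 - N5 - K9 - HQ: 31+16+6+25+16+37 = 131
HQ - Y8 - Z1 - C8 - K9 - N5 - HQ: 31+16+6+17+16+28 = 114
HQ - Y8 - N5 - Z1 - K9 - C8 - HQ: 31+3+19+23+17+29 = 122
HQ - Y8 - N5 - Z1 - C8 - K9 - HQ: 31+3+19+6+17+37 = 113
HQ - Y8 - N5 - K9 - Z1 - C8 - HQ: 31+3+16+23+6+29 = 108
HQ - Y8 - N5 - K9 - C8 - Z1 - HQ: 31+3+16+17+6+35 = 108
HQ - Y8 - N5 - C8 - Z1 - K9 - HQ: 31+3+25+6+23+37 = 125
HQ - Y8 - N5 - C8 - K9 - Z1 - HQ: 31+3+25+17+23+35 = 134
HQ - Y8 - K9 - Z1 - N5 - C8 - HQ: 31+19+23+19+25+29 = 146
HQ - Y8 - K9 - Z1 - C8 - N5 - HQ: 31+19+23+6+25+28 = 132
… (46 more)
HQ - N5 - Y8 - Z1 - C8 - K9 - HQ: 28+3+16+6+17+37 = 107  ← best
The minimum is 107.
One optimal route: HQ → N5 → Y8 → Z1 → C8 → K9 → HQ (or its reverse).

107 blocks — the shortest possible round trip.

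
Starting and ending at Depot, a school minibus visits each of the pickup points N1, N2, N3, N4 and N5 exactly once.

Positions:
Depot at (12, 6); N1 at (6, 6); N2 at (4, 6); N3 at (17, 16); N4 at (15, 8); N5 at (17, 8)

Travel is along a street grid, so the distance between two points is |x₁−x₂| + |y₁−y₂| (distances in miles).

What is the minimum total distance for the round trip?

Minimum total distance: 46 miles.

With 5 stops there are 5!/2 = 60 distinct round trips (a route and its reverse cost the same).
Depot → N1 → N2 → N3 → N4 → N5 → Depot: 6+2+23+10+2+7 = 50
Depot → N1 → N2 → N3 → N5 → N4 → Depot: 6+2+23+8+2+5 = 46
Depot → N1 → N2 → N4 → N3 → N5 → Depot: 6+2+13+10+8+7 = 46
Depot → N1 → N2 → N4 → N5 → N3 → Depot: 6+2+13+2+8+15 = 46
Depot → N1 → N2 → N5 → N3 → N4 → Depot: 6+2+15+8+10+5 = 46
Depot → N1 → N2 → N5 → N4 → N3 → Depot: 6+2+15+2+10+15 = 50
Depot → N1 → N3 → N2 → N4 → N5 → Depot: 6+21+23+13+2+7 = 72
Depot → N1 → N3 → N2 → N5 → N4 → Depot: 6+21+23+15+2+5 = 72
Depot → N1 → N3 → N4 → N2 → N5 → Depot: 6+21+10+13+15+7 = 72
Depot → N1 → N3 → N4 → N5 → N2 → Depot: 6+21+10+2+15+8 = 62
Depot → N1 → N3 → N5 → N2 → N4 → Depot: 6+21+8+15+13+5 = 68
Depot → N1 → N3 → N5 → N4 → N2 → Depot: 6+21+8+2+13+8 = 58
Depot → N1 → N4 → N2 → N3 → N5 → Depot: 6+11+13+23+8+7 = 68
Depot → N1 → N4 → N2 → N5 → N3 → Depot: 6+11+13+15+8+15 = 68
… (46 more)
The minimum is 46.
One optimal route: Depot → N1 → N2 → N3 → N5 → N4 → Depot (or its reverse).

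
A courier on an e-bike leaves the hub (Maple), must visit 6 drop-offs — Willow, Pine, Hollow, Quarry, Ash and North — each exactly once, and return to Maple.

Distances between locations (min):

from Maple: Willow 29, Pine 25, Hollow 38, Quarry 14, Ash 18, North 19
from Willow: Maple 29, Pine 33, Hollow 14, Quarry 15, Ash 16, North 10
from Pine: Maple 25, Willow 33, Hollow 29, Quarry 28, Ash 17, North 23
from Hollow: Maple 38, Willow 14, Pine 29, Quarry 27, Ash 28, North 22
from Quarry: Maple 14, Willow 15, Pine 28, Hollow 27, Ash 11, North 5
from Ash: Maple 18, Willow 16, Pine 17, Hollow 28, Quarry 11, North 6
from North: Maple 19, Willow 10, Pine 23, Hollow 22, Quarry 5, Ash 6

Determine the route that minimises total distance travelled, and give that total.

There are 360 distinct closed tours to check (reversals are equivalent).
Maple-Willow-Pine-Hollow-Quarry-Ash-North-Maple: 29+33+29+27+11+6+19 = 154
Maple-Willow-Pine-Hollow-Quarry-North-Ash-Maple: 29+33+29+27+5+6+18 = 147
Maple-Willow-Pine-Hollow-Ash-Quarry-North-Maple: 29+33+29+28+11+5+19 = 154
Maple-Willow-Pine-Hollow-Ash-North-Quarry-Maple: 29+33+29+28+6+5+14 = 144
Maple-Willow-Pine-Hollow-North-Quarry-Ash-Maple: 29+33+29+22+5+11+18 = 147
Maple-Willow-Pine-Hollow-North-Ash-Quarry-Maple: 29+33+29+22+6+11+14 = 144
Maple-Willow-Pine-Quarry-Hollow-Ash-North-Maple: 29+33+28+27+28+6+19 = 170
Maple-Willow-Pine-Quarry-Hollow-North-Ash-Maple: 29+33+28+27+22+6+18 = 163
… (352 more)
Maple-Quarry-North-Willow-Hollow-Pine-Ash-Maple: 14+5+10+14+29+17+18 = 107  ← best
The minimum is 107.
One optimal route: Maple → Quarry → North → Willow → Hollow → Pine → Ash → Maple (or its reverse).

107 min — the shortest possible round trip.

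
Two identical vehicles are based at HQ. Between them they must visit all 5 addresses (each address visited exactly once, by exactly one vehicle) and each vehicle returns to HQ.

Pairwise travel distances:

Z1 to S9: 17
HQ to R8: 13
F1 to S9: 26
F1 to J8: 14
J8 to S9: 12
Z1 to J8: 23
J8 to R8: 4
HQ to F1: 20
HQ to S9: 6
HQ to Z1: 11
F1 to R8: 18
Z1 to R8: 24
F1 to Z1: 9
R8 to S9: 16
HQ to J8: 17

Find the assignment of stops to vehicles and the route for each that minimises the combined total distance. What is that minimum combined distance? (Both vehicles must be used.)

Minimum combined distance: 63.

There are 2^4 − 1 = 15 ways to divide the 5 stops into two non-empty groups. For each, the best each vehicle can do is its own shortest tour through its group:
  {F1} + {Z1, J8, R8, S9}: 40 + 57 = 97
  {Z1} + {F1, J8, R8, S9}: 22 + 60 = 82
  {F1, Z1} + {J8, R8, S9}: 40 + 35 = 75
  {J8} + {F1, Z1, R8, S9}: 34 + 60 = 94
  {F1, J8} + {Z1, R8, S9}: 51 + 57 = 108
  {Z1, J8} + {F1, R8, S9}: 51 + 60 = 111
  … (15 splits in total)
  {F1, Z1, J8, R8} + {S9}: 51 + 12 = 63  ← best
Best: vehicle 1 HQ → Z1 → F1 → J8 → R8 → HQ = 51; vehicle 2 HQ → S9 → HQ = 12; combined 63.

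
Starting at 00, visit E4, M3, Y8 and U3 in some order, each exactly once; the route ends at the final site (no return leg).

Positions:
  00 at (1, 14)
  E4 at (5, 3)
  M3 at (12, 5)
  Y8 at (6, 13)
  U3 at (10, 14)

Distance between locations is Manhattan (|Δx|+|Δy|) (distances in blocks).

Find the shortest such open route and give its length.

There are 4! = 24 possible orderings.
00→E4→M3→Y8→U3: 15+9+14+5 = 43
00→E4→M3→U3→Y8: 15+9+11+5 = 40
00→E4→Y8→M3→U3: 15+11+14+11 = 51
00→E4→Y8→U3→M3: 15+11+5+11 = 42
00→E4→U3→M3→Y8: 15+16+11+14 = 56
00→E4→U3→Y8→M3: 15+16+5+14 = 50
00→M3→E4→Y8→U3: 20+9+11+5 = 45
00→M3→E4→U3→Y8: 20+9+16+5 = 50
00→M3→Y8→E4→U3: 20+14+11+16 = 61
00→M3→Y8→U3→E4: 20+14+5+16 = 55
00→M3→U3→E4→Y8: 20+11+16+11 = 58
00→M3→U3→Y8→E4: 20+11+5+11 = 47
00→Y8→E4→M3→U3: 6+11+9+11 = 37
00→Y8→E4→U3→M3: 6+11+16+11 = 44
… (10 more)
00→Y8→U3→M3→E4: 6+5+11+9 = 31  ← best
The minimum is 31.
One shortest path: 00 → Y8 → U3 → M3 → E4.

Shortest open route: 31 blocks.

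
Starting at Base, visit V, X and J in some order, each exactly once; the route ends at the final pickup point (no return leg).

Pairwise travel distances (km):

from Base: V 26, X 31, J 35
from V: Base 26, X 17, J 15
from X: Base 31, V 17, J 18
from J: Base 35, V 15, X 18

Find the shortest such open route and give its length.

59 km — the minimum one-way total.

There are 3! = 6 possible orderings.
Base→V→X→J: 26+17+18 = 61
Base→V→J→X: 26+15+18 = 59
Base→X→V→J: 31+17+15 = 63
Base→X→J→V: 31+18+15 = 64
Base→J→V→X: 35+15+17 = 67
Base→J→X→V: 35+18+17 = 70
The minimum is 59.
One shortest path: Base → V → J → X.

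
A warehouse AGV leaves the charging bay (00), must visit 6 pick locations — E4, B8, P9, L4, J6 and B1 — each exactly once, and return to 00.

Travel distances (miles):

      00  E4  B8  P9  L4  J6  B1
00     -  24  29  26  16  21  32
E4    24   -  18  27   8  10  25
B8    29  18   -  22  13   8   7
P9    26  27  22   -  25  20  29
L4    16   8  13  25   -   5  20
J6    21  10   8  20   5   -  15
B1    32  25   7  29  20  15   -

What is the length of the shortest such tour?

104 miles — the shortest possible round trip.

There are 360 distinct closed tours to check (reversals are equivalent).
00 → E4 → B8 → P9 → L4 → J6 → B1 → 00: 24+18+22+25+5+15+32 = 141
00 → E4 → B8 → P9 → L4 → B1 → J6 → 00: 24+18+22+25+20+15+21 = 145
00 → E4 → B8 → P9 → J6 → L4 → B1 → 00: 24+18+22+20+5+20+32 = 141
00 → E4 → B8 → P9 → J6 → B1 → L4 → 00: 24+18+22+20+15+20+16 = 135
00 → E4 → B8 → P9 → B1 → L4 → J6 → 00: 24+18+22+29+20+5+21 = 139
00 → E4 → B8 → P9 → B1 → J6 → L4 → 00: 24+18+22+29+15+5+16 = 129
00 → E4 → B8 → L4 → P9 → J6 → B1 → 00: 24+18+13+25+20+15+32 = 147
00 → E4 → B8 → L4 → P9 → B1 → J6 → 00: 24+18+13+25+29+15+21 = 145
… (352 more)
00 → P9 → B8 → B1 → J6 → E4 → L4 → 00: 26+22+7+15+10+8+16 = 104  ← best
The minimum is 104.
One optimal route: 00 → P9 → B8 → B1 → J6 → E4 → L4 → 00 (or its reverse).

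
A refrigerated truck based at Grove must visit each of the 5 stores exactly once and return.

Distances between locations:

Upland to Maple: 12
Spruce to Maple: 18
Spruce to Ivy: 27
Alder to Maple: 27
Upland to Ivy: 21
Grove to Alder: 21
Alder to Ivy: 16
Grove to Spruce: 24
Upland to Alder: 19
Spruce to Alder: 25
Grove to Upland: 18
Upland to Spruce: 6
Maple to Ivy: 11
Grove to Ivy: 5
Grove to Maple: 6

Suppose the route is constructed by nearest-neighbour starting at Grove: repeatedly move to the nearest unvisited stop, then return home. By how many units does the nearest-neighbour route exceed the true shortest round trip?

Excess over optimum: 10.

Grove: Ivy=5, Maple=6, Upland=18, Alder=21, Spruce=24 ⇒ Ivy
Ivy: Maple=11, Alder=16, Upland=21, Spruce=27 ⇒ Maple
Maple: Upland=12, Spruce=18, Alder=27 ⇒ Upland
Upland: Spruce=6, Alder=19 ⇒ Spruce
Spruce: Alder=25 ⇒ Alder
NN route Grove → Ivy → Maple → Upland → Spruce → Alder → Grove costs 80.
Optimal: Grove → Maple → Upland → Spruce → Alder → Ivy → Grove costs 70 (by enumerating all 60 distinct tours).
Excess = 80 − 70 = 10.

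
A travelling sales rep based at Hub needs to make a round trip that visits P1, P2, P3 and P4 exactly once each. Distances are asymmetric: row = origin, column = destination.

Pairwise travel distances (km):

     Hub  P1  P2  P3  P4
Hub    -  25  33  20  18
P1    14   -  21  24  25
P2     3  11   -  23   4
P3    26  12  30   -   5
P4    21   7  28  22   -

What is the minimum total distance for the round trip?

Hub-P1-P2-P3-P4-Hub: 25+21+23+5+21 = 95
Hub-P1-P2-P4-P3-Hub: 25+21+4+22+26 = 98
Hub-P1-P3-P2-P4-Hub: 25+24+30+4+21 = 104
Hub-P1-P3-P4-P2-Hub: 25+24+5+28+3 = 85
Hub-P1-P4-P2-P3-Hub: 25+25+28+23+26 = 127
Hub-P1-P4-P3-P2-Hub: 25+25+22+30+3 = 105
Hub-P2-P1-P3-P4-Hub: 33+11+24+5+21 = 94
Hub-P2-P1-P4-P3-Hub: 33+11+25+22+26 = 117
Hub-P2-P3-P1-P4-Hub: 33+23+12+25+21 = 114
Hub-P2-P3-P4-P1-Hub: 33+23+5+7+14 = 82
Hub-P2-P4-P1-P3-Hub: 33+4+7+24+26 = 94
Hub-P2-P4-P3-P1-Hub: 33+4+22+12+14 = 85
Hub-P3-P1-P2-P4-Hub: 20+12+21+4+21 = 78
Hub-P3-P1-P4-P2-Hub: 20+12+25+28+3 = 88
… (10 more)
Hub-P3-P4-P1-P2-Hub: 20+5+7+21+3 = 56  ← best
The minimum is 56.
One optimal route: Hub → P3 → P4 → P1 → P2 → Hub.

56 km — the shortest possible round trip.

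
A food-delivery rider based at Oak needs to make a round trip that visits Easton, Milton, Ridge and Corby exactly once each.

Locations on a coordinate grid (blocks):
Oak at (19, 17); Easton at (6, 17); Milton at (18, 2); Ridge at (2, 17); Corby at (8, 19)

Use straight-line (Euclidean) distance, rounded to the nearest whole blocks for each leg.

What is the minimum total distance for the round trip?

Minimum total distance: 55 blocks.

Oak-Easton-Milton-Ridge-Corby-Oak: 13+19+22+6+11 = 71
Oak-Easton-Milton-Corby-Ridge-Oak: 13+19+20+6+17 = 75
Oak-Easton-Ridge-Milton-Corby-Oak: 13+4+22+20+11 = 70
Oak-Easton-Ridge-Corby-Milton-Oak: 13+4+6+20+15 = 58
Oak-Easton-Corby-Milton-Ridge-Oak: 13+3+20+22+17 = 75
Oak-Easton-Corby-Ridge-Milton-Oak: 13+3+6+22+15 = 59
Oak-Milton-Easton-Ridge-Corby-Oak: 15+19+4+6+11 = 55
Oak-Milton-Easton-Corby-Ridge-Oak: 15+19+3+6+17 = 60
Oak-Milton-Ridge-Easton-Corby-Oak: 15+22+4+3+11 = 55
Oak-Milton-Corby-Easton-Ridge-Oak: 15+20+3+4+17 = 59
Oak-Ridge-Easton-Milton-Corby-Oak: 17+4+19+20+11 = 71
Oak-Ridge-Milton-Easton-Corby-Oak: 17+22+19+3+11 = 72
The minimum is 55.
One optimal route: Oak → Milton → Easton → Ridge → Corby → Oak (or its reverse).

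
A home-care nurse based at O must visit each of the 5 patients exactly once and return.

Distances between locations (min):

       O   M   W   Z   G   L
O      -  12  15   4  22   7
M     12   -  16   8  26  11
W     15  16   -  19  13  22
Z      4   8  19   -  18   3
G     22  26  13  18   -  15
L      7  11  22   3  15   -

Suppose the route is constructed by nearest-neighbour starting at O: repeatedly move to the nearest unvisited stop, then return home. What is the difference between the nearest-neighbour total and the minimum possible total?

O: Z=4, L=7, M=12, W=15, G=22 ⇒ Z
Z: L=3, M=8, G=18, W=19 ⇒ L
L: M=11, G=15, W=22 ⇒ M
M: W=16, G=26 ⇒ W
W: G=13 ⇒ G
NN route O → Z → L → M → W → G → O costs 69.
Optimal: O → M → W → G → L → Z → O costs 63 (by enumerating all 60 distinct tours).
Excess = 69 − 63 = 6.

Excess over optimum: 6 min.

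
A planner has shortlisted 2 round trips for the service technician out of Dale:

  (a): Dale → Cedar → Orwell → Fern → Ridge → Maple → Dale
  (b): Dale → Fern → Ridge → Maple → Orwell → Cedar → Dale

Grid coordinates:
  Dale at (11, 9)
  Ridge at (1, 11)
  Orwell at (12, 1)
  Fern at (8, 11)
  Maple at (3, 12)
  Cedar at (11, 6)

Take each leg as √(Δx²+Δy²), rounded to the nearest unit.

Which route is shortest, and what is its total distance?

35 — (b) is the shortest.

(a): 3 + 5 + 11 + 7 + 2 + 9 = 37
(b): 4 + 7 + 2 + 14 + 5 + 3 = 35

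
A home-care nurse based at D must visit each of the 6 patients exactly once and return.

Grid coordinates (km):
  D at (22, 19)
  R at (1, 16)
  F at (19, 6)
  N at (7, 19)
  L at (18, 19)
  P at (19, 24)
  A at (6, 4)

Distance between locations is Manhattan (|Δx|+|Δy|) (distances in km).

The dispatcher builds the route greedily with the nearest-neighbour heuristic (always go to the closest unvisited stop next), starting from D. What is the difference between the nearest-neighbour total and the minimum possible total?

Excess over optimum: 2 km.

D: L=4, P=8, N=15, F=16, R=24, A=31 ⇒ L
L: P=6, N=11, F=14, R=20, A=27 ⇒ P
P: N=17, F=18, R=26, A=33 ⇒ N
N: R=9, A=16, F=25 ⇒ R
R: A=17, F=28 ⇒ A
A: F=15 ⇒ F
NN route D → L → P → N → R → A → F → D costs 84.
Optimal: D → F → A → R → N → L → P → D costs 82 (by enumerating all 360 distinct tours).
Excess = 84 − 82 = 2.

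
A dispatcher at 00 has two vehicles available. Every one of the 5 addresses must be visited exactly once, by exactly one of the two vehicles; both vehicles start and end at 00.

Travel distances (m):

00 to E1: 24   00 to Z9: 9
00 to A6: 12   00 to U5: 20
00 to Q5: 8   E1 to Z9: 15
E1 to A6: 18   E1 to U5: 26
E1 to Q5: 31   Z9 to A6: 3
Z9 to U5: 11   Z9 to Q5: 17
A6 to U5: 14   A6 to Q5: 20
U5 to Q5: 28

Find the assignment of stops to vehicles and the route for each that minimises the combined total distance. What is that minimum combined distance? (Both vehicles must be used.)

Try each way of splitting the stops between the two vehicles (each non-empty) and, for each split, find the best tour for each vehicle:
  {E1} + {Z9, A6, U5, Q5}: 48 + 62 = 110
  {Z9} + {E1, A6, U5, Q5}: 18 + 91 = 109
  {E1, Z9} + {A6, U5, Q5}: 48 + 62 = 110
  {A6} + {E1, Z9, U5, Q5}: 24 + 85 = 109
  {E1, A6} + {Z9, U5, Q5}: 54 + 56 = 110
  {Z9, A6} + {E1, U5, Q5}: 24 + 85 = 109
  … (15 splits in total)
  {E1, Z9, A6, U5} + {Q5}: 76 + 16 = 92  ← best
Best: vehicle 1 00 → E1 → Z9 → A6 → U5 → 00 = 76; vehicle 2 00 → Q5 → 00 = 16; combined 92.

92 m — the smallest possible combined total.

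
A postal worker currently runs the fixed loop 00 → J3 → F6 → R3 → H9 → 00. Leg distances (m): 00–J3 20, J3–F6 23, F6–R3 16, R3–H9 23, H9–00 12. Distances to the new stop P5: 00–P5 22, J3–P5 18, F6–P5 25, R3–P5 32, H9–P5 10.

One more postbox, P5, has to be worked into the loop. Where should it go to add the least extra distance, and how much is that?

Insertion cost between consecutive stops i–j is d(i,P5) + d(P5,j) − d(i,j):
  between 00 and J3: 22 + 18 − 20 = 20
  between J3 and F6: 18 + 25 − 23 = 20
  between F6 and R3: 25 + 32 − 16 = 41
  between R3 and H9: 32 + 10 − 23 = 19
  between H9 and 00: 10 + 22 − 12 = 20
Cheapest insertion is between R3 and H9, adding 19.
New total = 94 + 19 = 113.

Minimum extra distance: 19 m, inserting P5 between R3 and H9.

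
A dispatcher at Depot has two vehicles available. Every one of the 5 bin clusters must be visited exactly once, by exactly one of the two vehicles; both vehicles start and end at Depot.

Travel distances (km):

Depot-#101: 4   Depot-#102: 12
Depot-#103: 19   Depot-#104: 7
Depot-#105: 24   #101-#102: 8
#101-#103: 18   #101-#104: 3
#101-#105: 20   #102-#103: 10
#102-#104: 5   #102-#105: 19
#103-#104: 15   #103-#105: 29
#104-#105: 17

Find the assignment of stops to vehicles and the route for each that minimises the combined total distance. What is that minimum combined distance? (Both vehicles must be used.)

Check every non-empty split of the stops between the two vehicles; for each half take its own optimal tour:
  {#101} + {#102, #103, #104, #105}: 8 + 72 = 80
  {#102} + {#101, #103, #104, #105}: 24 + 72 = 96
  {#101, #102} + {#103, #104, #105}: 24 + 72 = 96
  {#103} + {#101, #102, #104, #105}: 38 + 55 = 93
  {#101, #103} + {#102, #104, #105}: 41 + 55 = 96
  {#102, #103} + {#101, #104, #105}: 41 + 48 = 89
  … (15 splits in total)
Best: vehicle 1 Depot → #101 → Depot = 8; vehicle 2 Depot → #103 → #102 → #105 → #104 → Depot = 72; combined 80.

Minimum combined distance: 80 km.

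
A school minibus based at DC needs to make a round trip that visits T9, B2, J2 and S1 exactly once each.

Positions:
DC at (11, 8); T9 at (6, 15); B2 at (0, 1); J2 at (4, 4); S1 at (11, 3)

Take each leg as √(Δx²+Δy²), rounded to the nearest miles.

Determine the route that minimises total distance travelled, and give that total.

Minimum total distance: 41 miles.

There are 12 distinct closed tours to check (reversals are equivalent).
DC - T9 - B2 - J2 - S1 - DC: 9+15+5+7+5 = 41
DC - T9 - B2 - S1 - J2 - DC: 9+15+11+7+8 = 50
DC - T9 - J2 - B2 - S1 - DC: 9+11+5+11+5 = 41
DC - T9 - J2 - S1 - B2 - DC: 9+11+7+11+13 = 51
DC - T9 - S1 - B2 - J2 - DC: 9+13+11+5+8 = 46
DC - T9 - S1 - J2 - B2 - DC: 9+13+7+5+13 = 47
DC - B2 - T9 - J2 - S1 - DC: 13+15+11+7+5 = 51
DC - B2 - T9 - S1 - J2 - DC: 13+15+13+7+8 = 56
DC - B2 - J2 - T9 - S1 - DC: 13+5+11+13+5 = 47
DC - B2 - S1 - T9 - J2 - DC: 13+11+13+11+8 = 56
DC - J2 - T9 - B2 - S1 - DC: 8+11+15+11+5 = 50
DC - J2 - B2 - T9 - S1 - DC: 8+5+15+13+5 = 46
The minimum is 41.
One optimal route: DC → T9 → B2 → J2 → S1 → DC (or its reverse).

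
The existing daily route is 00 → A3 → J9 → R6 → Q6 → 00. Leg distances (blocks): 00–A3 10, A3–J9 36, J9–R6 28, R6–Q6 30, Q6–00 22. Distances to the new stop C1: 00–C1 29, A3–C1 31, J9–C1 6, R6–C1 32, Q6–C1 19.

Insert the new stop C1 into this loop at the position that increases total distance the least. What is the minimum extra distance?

Insertion cost between consecutive stops i–j is d(i,C1) + d(C1,j) − d(i,j):
  between 00 and A3: 29 + 31 − 10 = 50
  between A3 and J9: 31 + 6 − 36 = 1
  between J9 and R6: 6 + 32 − 28 = 10
  between R6 and Q6: 32 + 19 − 30 = 21
  between Q6 and 00: 19 + 29 − 22 = 26
Cheapest insertion is between A3 and J9, adding 1.
New total = 126 + 1 = 127.

Adding 1 blocks by placing C1 on the A3–J9 leg.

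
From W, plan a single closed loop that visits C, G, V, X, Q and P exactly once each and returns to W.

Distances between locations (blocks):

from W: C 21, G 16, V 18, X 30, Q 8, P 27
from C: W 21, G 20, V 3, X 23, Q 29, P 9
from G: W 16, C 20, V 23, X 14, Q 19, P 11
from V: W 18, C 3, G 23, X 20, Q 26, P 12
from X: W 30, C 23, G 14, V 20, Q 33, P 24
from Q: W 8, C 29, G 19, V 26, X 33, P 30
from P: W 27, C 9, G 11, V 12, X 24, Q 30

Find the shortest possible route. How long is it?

95 blocks — the shortest possible round trip.

With 6 stops there are 6!/2 = 360 distinct round trips (a route and its reverse cost the same).
W→C→G→V→X→Q→P→W: 21+20+23+20+33+30+27 = 174
W→C→G→V→X→P→Q→W: 21+20+23+20+24+30+8 = 146
W→C→G→V→Q→X→P→W: 21+20+23+26+33+24+27 = 174
W→C→G→V→Q→P→X→W: 21+20+23+26+30+24+30 = 174
W→C→G→V→P→X→Q→W: 21+20+23+12+24+33+8 = 141
W→C→G→V→P→Q→X→W: 21+20+23+12+30+33+30 = 169
W→C→G→X→V→Q→P→W: 21+20+14+20+26+30+27 = 158
W→C→G→X→V→P→Q→W: 21+20+14+20+12+30+8 = 125
… (352 more)
W→V→C→P→X→G→Q→W: 18+3+9+24+14+19+8 = 95  ← best
The minimum is 95.
One optimal route: W → V → C → P → X → G → Q → W (or its reverse).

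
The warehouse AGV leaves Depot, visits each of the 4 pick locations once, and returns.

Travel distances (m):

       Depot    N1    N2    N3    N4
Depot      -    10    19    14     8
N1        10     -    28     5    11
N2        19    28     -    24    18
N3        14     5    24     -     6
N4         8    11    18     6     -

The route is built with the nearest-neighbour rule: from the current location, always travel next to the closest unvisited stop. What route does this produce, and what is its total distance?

66 m along Depot → N4 → N3 → N1 → N2 → Depot.

Depot → [N4:8 / N1:10 / N3:14 / N2:19] → N4 (8)
N4 → [N3:6 / N1:11 / N2:18] → N3 (6)
N3 → [N1:5 / N2:24] → N1 (5)
N1 → [N2:28] → N2 (28)
Return N2→Depot: 19.
Total = 8 + 6 + 5 + 28 + 19 = 66.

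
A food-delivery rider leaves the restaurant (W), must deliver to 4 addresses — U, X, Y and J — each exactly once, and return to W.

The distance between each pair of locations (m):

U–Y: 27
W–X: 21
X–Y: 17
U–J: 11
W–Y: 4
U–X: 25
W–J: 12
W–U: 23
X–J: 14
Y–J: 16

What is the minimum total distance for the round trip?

69 m — the shortest possible round trip.

W - U - X - Y - J - W: 23+25+17+16+12 = 93
W - U - X - J - Y - W: 23+25+14+16+4 = 82
W - U - Y - X - J - W: 23+27+17+14+12 = 93
W - U - Y - J - X - W: 23+27+16+14+21 = 101
W - U - J - X - Y - W: 23+11+14+17+4 = 69
W - U - J - Y - X - W: 23+11+16+17+21 = 88
W - X - U - Y - J - W: 21+25+27+16+12 = 101
W - X - U - J - Y - W: 21+25+11+16+4 = 77
W - X - Y - U - J - W: 21+17+27+11+12 = 88
W - X - J - U - Y - W: 21+14+11+27+4 = 77
W - Y - U - X - J - W: 4+27+25+14+12 = 82
W - Y - X - U - J - W: 4+17+25+11+12 = 69
The minimum is 69.
One optimal route: W → U → J → X → Y → W (or its reverse).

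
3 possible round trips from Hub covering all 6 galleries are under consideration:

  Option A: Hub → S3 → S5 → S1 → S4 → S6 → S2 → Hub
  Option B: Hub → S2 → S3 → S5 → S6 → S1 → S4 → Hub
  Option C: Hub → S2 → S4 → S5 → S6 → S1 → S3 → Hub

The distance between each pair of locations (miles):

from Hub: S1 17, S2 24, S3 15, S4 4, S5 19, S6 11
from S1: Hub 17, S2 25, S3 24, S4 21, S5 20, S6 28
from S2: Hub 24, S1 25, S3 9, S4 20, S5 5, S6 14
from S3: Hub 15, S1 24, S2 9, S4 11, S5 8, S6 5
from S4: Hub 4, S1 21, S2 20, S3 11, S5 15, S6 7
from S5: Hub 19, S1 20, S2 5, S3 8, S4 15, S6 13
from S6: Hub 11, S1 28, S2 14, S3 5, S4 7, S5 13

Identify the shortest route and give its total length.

Option A: 15 + 8 + 20 + 21 + 7 + 14 + 24 = 109
Option B: 24 + 9 + 8 + 13 + 28 + 21 + 4 = 107
Option C: 24 + 20 + 15 + 13 + 28 + 24 + 15 = 139

Shortest is Option B, total 107 miles.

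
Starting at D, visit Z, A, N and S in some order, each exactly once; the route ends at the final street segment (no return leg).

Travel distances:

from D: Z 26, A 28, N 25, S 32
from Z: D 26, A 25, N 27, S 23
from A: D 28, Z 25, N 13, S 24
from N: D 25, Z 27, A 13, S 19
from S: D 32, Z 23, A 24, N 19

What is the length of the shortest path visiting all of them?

There are 4! = 24 possible orderings.
D - Z - A - N - S: 26+25+13+19 = 83
D - Z - A - S - N: 26+25+24+19 = 94
D - Z - N - A - S: 26+27+13+24 = 90
D - Z - N - S - A: 26+27+19+24 = 96
D - Z - S - A - N: 26+23+24+13 = 86
D - Z - S - N - A: 26+23+19+13 = 81
D - A - Z - N - S: 28+25+27+19 = 99
D - A - Z - S - N: 28+25+23+19 = 95
D - A - N - Z - S: 28+13+27+23 = 91
D - A - N - S - Z: 28+13+19+23 = 83
D - A - S - Z - N: 28+24+23+27 = 102
D - A - S - N - Z: 28+24+19+27 = 98
D - N - Z - A - S: 25+27+25+24 = 101
D - N - Z - S - A: 25+27+23+24 = 99
… (10 more)
The minimum is 81.
One shortest path: D → Z → S → N → A.

Minimum one-way distance = 81.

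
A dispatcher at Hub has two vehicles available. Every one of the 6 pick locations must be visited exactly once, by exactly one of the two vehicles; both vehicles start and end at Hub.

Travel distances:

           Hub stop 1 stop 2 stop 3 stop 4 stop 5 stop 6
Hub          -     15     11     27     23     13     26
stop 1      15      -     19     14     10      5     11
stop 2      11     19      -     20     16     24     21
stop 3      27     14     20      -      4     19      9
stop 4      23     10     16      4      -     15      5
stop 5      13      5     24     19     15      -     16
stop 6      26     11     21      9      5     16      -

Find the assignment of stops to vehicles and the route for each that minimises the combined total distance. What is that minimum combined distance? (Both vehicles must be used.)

Minimum combined distance: 87.

Check every non-empty split of the stops between the two vehicles; for each half take its own optimal tour:
  {stop 1} + {stop 2, stop 3, stop 4, stop 5, stop 6}: 30 + 69 = 99
  {stop 2} + {stop 1, stop 3, stop 4, stop 5, stop 6}: 22 + 65 = 87
  {stop 1, stop 2} + {stop 3, stop 4, stop 5, stop 6}: 45 + 65 = 110
  {stop 3} + {stop 1, stop 2, stop 4, stop 5, stop 6}: 54 + 61 = 115
  {stop 1, stop 3} + {stop 2, stop 4, stop 5, stop 6}: 56 + 61 = 117
  {stop 2, stop 3} + {stop 1, stop 4, stop 5, stop 6}: 58 + 57 = 115
  … (31 splits in total)
Best: vehicle 1 Hub → stop 2 → Hub = 22; vehicle 2 Hub → stop 3 → stop 4 → stop 6 → stop 1 → stop 5 → Hub = 65; combined 87.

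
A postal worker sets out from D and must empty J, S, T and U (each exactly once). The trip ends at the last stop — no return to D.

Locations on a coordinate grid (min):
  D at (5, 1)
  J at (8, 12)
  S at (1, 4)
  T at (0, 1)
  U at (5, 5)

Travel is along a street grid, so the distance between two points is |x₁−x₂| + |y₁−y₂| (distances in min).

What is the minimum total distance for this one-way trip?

There are 4! = 24 possible orderings.
D → J → S → T → U: 14+15+4+9 = 42
D → J → S → U → T: 14+15+5+9 = 43
D → J → T → S → U: 14+19+4+5 = 42
D → J → T → U → S: 14+19+9+5 = 47
D → J → U → S → T: 14+10+5+4 = 33
D → J → U → T → S: 14+10+9+4 = 37
D → S → J → T → U: 7+15+19+9 = 50
D → S → J → U → T: 7+15+10+9 = 41
D → S → T → J → U: 7+4+19+10 = 40
D → S → T → U → J: 7+4+9+10 = 30
D → S → U → J → T: 7+5+10+19 = 41
D → S → U → T → J: 7+5+9+19 = 40
D → T → J → S → U: 5+19+15+5 = 44
D → T → J → U → S: 5+19+10+5 = 39
… (10 more)
D → T → S → U → J: 5+4+5+10 = 24  ← best
The minimum is 24.
One shortest path: D → T → S → U → J.

Minimum one-way distance = 24 min.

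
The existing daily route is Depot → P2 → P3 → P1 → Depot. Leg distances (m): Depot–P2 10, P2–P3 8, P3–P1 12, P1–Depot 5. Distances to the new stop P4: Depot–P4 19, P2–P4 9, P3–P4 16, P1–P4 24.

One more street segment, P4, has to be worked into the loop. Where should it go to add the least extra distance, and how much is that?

Adding 17 m by placing P4 on the P2–P3 leg.

Insertion cost between consecutive stops i–j is d(i,P4) + d(P4,j) − d(i,j):
  between Depot and P2: 19 + 9 − 10 = 18
  between P2 and P3: 9 + 16 − 8 = 17
  between P3 and P1: 16 + 24 − 12 = 28
  between P1 and Depot: 24 + 19 − 5 = 38
Cheapest insertion is between P2 and P3, adding 17.
New total = 35 + 17 = 52.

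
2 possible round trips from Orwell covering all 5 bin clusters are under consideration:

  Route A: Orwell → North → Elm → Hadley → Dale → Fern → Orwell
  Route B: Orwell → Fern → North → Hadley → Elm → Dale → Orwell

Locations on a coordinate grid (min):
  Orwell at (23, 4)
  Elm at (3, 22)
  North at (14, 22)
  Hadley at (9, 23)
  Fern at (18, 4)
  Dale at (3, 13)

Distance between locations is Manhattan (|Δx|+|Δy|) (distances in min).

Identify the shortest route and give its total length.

Route A: 27 + 11 + 7 + 16 + 24 + 5 = 90
Route B: 5 + 22 + 6 + 7 + 9 + 29 = 78

78 min — Route B is the shortest.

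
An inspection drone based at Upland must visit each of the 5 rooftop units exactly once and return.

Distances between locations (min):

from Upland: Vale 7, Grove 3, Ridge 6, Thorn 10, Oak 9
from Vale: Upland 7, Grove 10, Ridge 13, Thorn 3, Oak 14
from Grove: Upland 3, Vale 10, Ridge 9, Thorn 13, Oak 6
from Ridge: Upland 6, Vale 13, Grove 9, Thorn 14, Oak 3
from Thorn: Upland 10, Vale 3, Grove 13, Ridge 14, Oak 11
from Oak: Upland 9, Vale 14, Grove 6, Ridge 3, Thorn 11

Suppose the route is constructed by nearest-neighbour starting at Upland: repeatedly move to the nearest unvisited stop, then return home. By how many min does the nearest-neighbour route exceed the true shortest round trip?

2 min longer than the optimal tour.

From Upland: Grove=3, Ridge=6, Vale=7, Oak=9, Thorn=10 → choose Grove (3).
From Grove: Oak=6, Ridge=9, Vale=10, Thorn=13 → choose Oak (6).
From Oak: Ridge=3, Thorn=11, Vale=14 → choose Ridge (3).
From Ridge: Vale=13, Thorn=14 → choose Vale (13).
From Vale: Thorn=3 → choose Thorn (3).
NN route Upland → Grove → Oak → Ridge → Vale → Thorn → Upland costs 38.
Optimal: Upland → Vale → Thorn → Ridge → Oak → Grove → Upland costs 36 (by enumerating all 60 distinct tours).
Excess = 38 − 36 = 2.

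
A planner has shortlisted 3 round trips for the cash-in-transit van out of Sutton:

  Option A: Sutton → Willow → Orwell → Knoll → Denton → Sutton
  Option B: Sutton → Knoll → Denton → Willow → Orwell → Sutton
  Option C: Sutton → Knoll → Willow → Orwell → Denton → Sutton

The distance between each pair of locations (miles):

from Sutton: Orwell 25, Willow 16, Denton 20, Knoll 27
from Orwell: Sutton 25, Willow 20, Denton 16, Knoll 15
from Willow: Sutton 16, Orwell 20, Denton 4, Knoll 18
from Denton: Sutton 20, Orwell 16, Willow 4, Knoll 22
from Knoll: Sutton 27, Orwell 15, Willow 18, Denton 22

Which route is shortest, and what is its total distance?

Shortest is Option A, total 93 miles.

Option A: 16 + 20 + 15 + 22 + 20 = 93
Option B: 27 + 22 + 4 + 20 + 25 = 98
Option C: 27 + 18 + 20 + 16 + 20 = 101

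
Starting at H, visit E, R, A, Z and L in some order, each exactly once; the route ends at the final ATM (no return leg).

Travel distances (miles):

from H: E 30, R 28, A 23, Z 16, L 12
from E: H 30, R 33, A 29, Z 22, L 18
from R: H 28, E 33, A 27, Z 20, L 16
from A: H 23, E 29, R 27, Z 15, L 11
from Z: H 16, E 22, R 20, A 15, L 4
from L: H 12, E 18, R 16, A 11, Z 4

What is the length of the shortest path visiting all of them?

There are 5! = 120 possible orderings.
H→E→R→A→Z→L: 30+33+27+15+4 = 109
H→E→R→A→L→Z: 30+33+27+11+4 = 105
H→E→R→Z→A→L: 30+33+20+15+11 = 109
H→E→R→Z→L→A: 30+33+20+4+11 = 98
H→E→R→L→A→Z: 30+33+16+11+15 = 105
H→E→R→L→Z→A: 30+33+16+4+15 = 98
H→E→A→R→Z→L: 30+29+27+20+4 = 110
H→E→A→R→L→Z: 30+29+27+16+4 = 106
H→E→A→Z→R→L: 30+29+15+20+16 = 110
H→E→A→Z→L→R: 30+29+15+4+16 = 94
H→E→A→L→R→Z: 30+29+11+16+20 = 106
H→E→A→L→Z→R: 30+29+11+4+20 = 94
H→E→Z→R→A→L: 30+22+20+27+11 = 110
H→E→Z→R→L→A: 30+22+20+16+11 = 99
… (106 more)
H→A→Z→L→R→E: 23+15+4+16+33 = 91  ← best
The minimum is 91.
One shortest path: H → A → Z → L → R → E.

Shortest open route: 91 miles.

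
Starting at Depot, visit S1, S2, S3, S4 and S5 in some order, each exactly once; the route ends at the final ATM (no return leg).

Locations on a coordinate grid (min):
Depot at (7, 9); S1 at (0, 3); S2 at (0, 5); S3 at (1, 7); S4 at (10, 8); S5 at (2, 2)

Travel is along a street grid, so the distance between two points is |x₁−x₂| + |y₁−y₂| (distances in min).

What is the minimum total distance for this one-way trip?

22 min — the minimum one-way total.

There are 5! = 120 possible orderings.
Depot - S1 - S2 - S3 - S4 - S5: 13+2+3+10+14 = 42
Depot - S1 - S2 - S3 - S5 - S4: 13+2+3+6+14 = 38
Depot - S1 - S2 - S4 - S3 - S5: 13+2+13+10+6 = 44
Depot - S1 - S2 - S4 - S5 - S3: 13+2+13+14+6 = 48
Depot - S1 - S2 - S5 - S3 - S4: 13+2+5+6+10 = 36
Depot - S1 - S2 - S5 - S4 - S3: 13+2+5+14+10 = 44
Depot - S1 - S3 - S2 - S4 - S5: 13+5+3+13+14 = 48
Depot - S1 - S3 - S2 - S5 - S4: 13+5+3+5+14 = 40
Depot - S1 - S3 - S4 - S2 - S5: 13+5+10+13+5 = 46
Depot - S1 - S3 - S4 - S5 - S2: 13+5+10+14+5 = 47
Depot - S1 - S3 - S5 - S2 - S4: 13+5+6+5+13 = 42
Depot - S1 - S3 - S5 - S4 - S2: 13+5+6+14+13 = 51
Depot - S1 - S4 - S2 - S3 - S5: 13+15+13+3+6 = 50
Depot - S1 - S4 - S2 - S5 - S3: 13+15+13+5+6 = 52
… (106 more)
Depot - S4 - S3 - S2 - S1 - S5: 4+10+3+2+3 = 22  ← best
The minimum is 22.
One shortest path: Depot → S4 → S3 → S2 → S1 → S5.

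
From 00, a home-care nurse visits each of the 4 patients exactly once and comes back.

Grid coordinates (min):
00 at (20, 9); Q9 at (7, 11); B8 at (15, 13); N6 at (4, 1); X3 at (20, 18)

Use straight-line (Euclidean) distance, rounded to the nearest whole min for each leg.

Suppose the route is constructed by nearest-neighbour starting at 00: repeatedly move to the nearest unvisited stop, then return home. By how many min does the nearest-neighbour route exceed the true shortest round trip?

The nearest-neighbour route is 4 min longer than optimal.

00: B8=6, X3=9, Q9=13, N6=18 ⇒ B8
B8: X3=7, Q9=8, N6=16 ⇒ X3
X3: Q9=15, N6=23 ⇒ Q9
Q9: N6=10 ⇒ N6
NN route 00 → B8 → X3 → Q9 → N6 → 00 costs 56.
Optimal: 00 → N6 → Q9 → B8 → X3 → 00 costs 52 (by enumerating all 12 distinct tours).
Excess = 56 − 52 = 4.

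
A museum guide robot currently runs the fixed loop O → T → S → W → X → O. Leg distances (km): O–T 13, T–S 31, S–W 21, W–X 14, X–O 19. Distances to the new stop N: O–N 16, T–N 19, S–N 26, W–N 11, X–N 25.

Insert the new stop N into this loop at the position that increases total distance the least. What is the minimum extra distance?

+14 km — insert N between T and S.

Insertion cost between consecutive stops i–j is d(i,N) + d(N,j) − d(i,j):
  between O and T: 16 + 19 − 13 = 22
  between T and S: 19 + 26 − 31 = 14
  between S and W: 26 + 11 − 21 = 16
  between W and X: 11 + 25 − 14 = 22
  between X and O: 25 + 16 − 19 = 22
Cheapest insertion is between T and S, adding 14.
New total = 98 + 14 = 112.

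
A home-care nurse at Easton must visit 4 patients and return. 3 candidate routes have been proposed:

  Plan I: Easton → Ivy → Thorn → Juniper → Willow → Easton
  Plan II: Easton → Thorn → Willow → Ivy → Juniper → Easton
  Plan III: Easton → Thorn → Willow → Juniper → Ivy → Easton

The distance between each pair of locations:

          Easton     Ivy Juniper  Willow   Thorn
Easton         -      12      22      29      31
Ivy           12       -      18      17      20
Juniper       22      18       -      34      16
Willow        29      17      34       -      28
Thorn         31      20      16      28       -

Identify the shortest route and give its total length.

Plan I: 12 + 20 + 16 + 34 + 29 = 111
Plan II: 31 + 28 + 17 + 18 + 22 = 116
Plan III: 31 + 28 + 34 + 18 + 12 = 123

Shortest is Plan I, total 111.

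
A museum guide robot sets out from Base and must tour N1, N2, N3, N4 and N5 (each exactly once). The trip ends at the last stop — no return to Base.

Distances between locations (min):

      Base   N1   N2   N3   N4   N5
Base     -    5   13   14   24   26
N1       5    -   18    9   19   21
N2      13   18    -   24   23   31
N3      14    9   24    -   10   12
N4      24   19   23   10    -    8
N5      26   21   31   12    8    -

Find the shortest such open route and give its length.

There are 5! = 120 possible orderings.
Base→N1→N2→N3→N4→N5: 5+18+24+10+8 = 65
Base→N1→N2→N3→N5→N4: 5+18+24+12+8 = 67
Base→N1→N2→N4→N3→N5: 5+18+23+10+12 = 68
Base→N1→N2→N4→N5→N3: 5+18+23+8+12 = 66
Base→N1→N2→N5→N3→N4: 5+18+31+12+10 = 76
Base→N1→N2→N5→N4→N3: 5+18+31+8+10 = 72
Base→N1→N3→N2→N4→N5: 5+9+24+23+8 = 69
Base→N1→N3→N2→N5→N4: 5+9+24+31+8 = 77
Base→N1→N3→N4→N2→N5: 5+9+10+23+31 = 78
Base→N1→N3→N4→N5→N2: 5+9+10+8+31 = 63
Base→N1→N3→N5→N2→N4: 5+9+12+31+23 = 80
Base→N1→N3→N5→N4→N2: 5+9+12+8+23 = 57
Base→N1→N4→N2→N3→N5: 5+19+23+24+12 = 83
Base→N1→N4→N2→N5→N3: 5+19+23+31+12 = 90
… (106 more)
The minimum is 57.
One shortest path: Base → N1 → N3 → N5 → N4 → N2.

Minimum one-way distance = 57 min.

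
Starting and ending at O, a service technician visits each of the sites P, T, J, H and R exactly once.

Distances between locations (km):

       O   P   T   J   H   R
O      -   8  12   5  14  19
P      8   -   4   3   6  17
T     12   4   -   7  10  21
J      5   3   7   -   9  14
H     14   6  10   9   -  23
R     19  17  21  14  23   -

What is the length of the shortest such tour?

With 5 stops there are 5!/2 = 60 distinct round trips (a route and its reverse cost the same).
O-P-T-J-H-R-O: 8+4+7+9+23+19 = 70
O-P-T-J-R-H-O: 8+4+7+14+23+14 = 70
O-P-T-H-J-R-O: 8+4+10+9+14+19 = 64
O-P-T-H-R-J-O: 8+4+10+23+14+5 = 64
O-P-T-R-J-H-O: 8+4+21+14+9+14 = 70
O-P-T-R-H-J-O: 8+4+21+23+9+5 = 70
O-P-J-T-H-R-O: 8+3+7+10+23+19 = 70
O-P-J-T-R-H-O: 8+3+7+21+23+14 = 76
O-P-J-H-T-R-O: 8+3+9+10+21+19 = 70
O-P-J-H-R-T-O: 8+3+9+23+21+12 = 76
O-P-J-R-T-H-O: 8+3+14+21+10+14 = 70
O-P-J-R-H-T-O: 8+3+14+23+10+12 = 70
O-P-H-T-J-R-O: 8+6+10+7+14+19 = 64
O-P-H-T-R-J-O: 8+6+10+21+14+5 = 64
… (46 more)
The minimum is 64.
One optimal route: O → P → T → H → J → R → O (or its reverse).

Shortest round trip = 64 km.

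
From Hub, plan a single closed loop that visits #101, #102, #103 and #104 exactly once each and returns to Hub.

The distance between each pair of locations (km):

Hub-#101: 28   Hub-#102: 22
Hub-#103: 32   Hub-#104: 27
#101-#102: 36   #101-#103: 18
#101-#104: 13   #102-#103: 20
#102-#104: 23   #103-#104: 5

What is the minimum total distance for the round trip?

Shortest round trip = 88 km.

There are 12 distinct closed tours to check (reversals are equivalent).
Hub→#101→#102→#103→#104→Hub: 28+36+20+5+27 = 116
Hub→#101→#102→#104→#103→Hub: 28+36+23+5+32 = 124
Hub→#101→#103→#102→#104→Hub: 28+18+20+23+27 = 116
Hub→#101→#103→#104→#102→Hub: 28+18+5+23+22 = 96
Hub→#101→#104→#102→#103→Hub: 28+13+23+20+32 = 116
Hub→#101→#104→#103→#102→Hub: 28+13+5+20+22 = 88
Hub→#102→#101→#103→#104→Hub: 22+36+18+5+27 = 108
Hub→#102→#101→#104→#103→Hub: 22+36+13+5+32 = 108
Hub→#102→#103→#101→#104→Hub: 22+20+18+13+27 = 100
Hub→#102→#104→#101→#103→Hub: 22+23+13+18+32 = 108
Hub→#103→#101→#102→#104→Hub: 32+18+36+23+27 = 136
Hub→#103→#102→#101→#104→Hub: 32+20+36+13+27 = 128
The minimum is 88.
One optimal route: Hub → #101 → #104 → #103 → #102 → Hub (or its reverse).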